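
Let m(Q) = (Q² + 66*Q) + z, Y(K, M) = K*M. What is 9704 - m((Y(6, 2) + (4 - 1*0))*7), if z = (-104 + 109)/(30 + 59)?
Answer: -910653/89 ≈ -10232.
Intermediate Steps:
z = 5/89 ≈ 0.056180
m(Q) = 5/89 + Q² + 66*Q (m(Q) = (Q² + 66*Q) + 5/89 = 5/89 + Q² + 66*Q)
9704 - m((Y(6, 2) + (4 - 1*0))*7) = 9704 - (5/89 + ((6*2 + (4 - 1*0))*7)² + 66*((6*2 + (4 - 1*0))*7)) = 9704 - (5/89 + ((12 + (4 + 0))*7)² + 66*((12 + (4 + 0))*7)) = 9704 - (5/89 + ((12 + 4)*7)² + 66*((12 + 4)*7)) = 9704 - (5/89 + (16*7)² + 66*(16*7)) = 9704 - (5/89 + 112² + 66*112) = 9704 - (5/89 + 12544 + 7392) = 9704 - 1*1774309/89 = 9704 - 1774309/89 = -910653/89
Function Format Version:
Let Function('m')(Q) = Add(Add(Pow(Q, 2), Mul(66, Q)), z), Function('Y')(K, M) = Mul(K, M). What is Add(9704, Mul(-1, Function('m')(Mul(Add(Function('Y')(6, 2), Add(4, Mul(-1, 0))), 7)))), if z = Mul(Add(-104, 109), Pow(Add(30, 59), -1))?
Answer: Rational(-910653, 89) ≈ -10232.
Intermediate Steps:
z = Rational(5, 89) (z = Mul(5, Pow(89, -1)) = Mul(5, Rational(1, 89)) = Rational(5, 89) ≈ 0.056180)
Function('m')(Q) = Add(Rational(5, 89), Pow(Q, 2), Mul(66, Q)) (Function('m')(Q) = Add(Add(Pow(Q, 2), Mul(66, Q)), Rational(5, 89)) = Add(Rational(5, 89), Pow(Q, 2), Mul(66, Q)))
Add(9704, Mul(-1, Function('m')(Mul(Add(Function('Y')(6, 2), Add(4, Mul(-1, 0))), 7)))) = Add(9704, Mul(-1, Add(Rational(5, 89), Pow(Mul(Add(Mul(6, 2), Add(4, Mul(-1, 0))), 7), 2), Mul(66, Mul(Add(Mul(6, 2), Add(4, Mul(-1, 0))), 7))))) = Add(9704, Mul(-1, Add(Rational(5, 89), Pow(Mul(Add(12, Add(4, 0)), 7), 2), Mul(66, Mul(Add(12, Add(4, 0)), 7))))) = Add(9704, Mul(-1, Add(Rational(5, 89), Pow(Mul(Add(12, 4), 7), 2), Mul(66, Mul(Add(12, 4), 7))))) = Add(9704, Mul(-1, Add(Rational(5, 89), Pow(Mul(16, 7), 2), Mul(66, Mul(16, 7))))) = Add(9704, Mul(-1, Add(Rational(5, 89), Pow(112, 2), Mul(66, 112)))) = Add(9704, Mul(-1, Add(Rational(5, 89), 12544, 7392))) = Add(9704, Mul(-1, Rational(1774309, 89))) = Add(9704, Rational(-1774309, 89)) = Rational(-910653, 89)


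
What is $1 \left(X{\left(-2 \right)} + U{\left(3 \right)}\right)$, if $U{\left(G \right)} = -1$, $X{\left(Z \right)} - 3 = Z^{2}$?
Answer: $6$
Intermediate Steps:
$X{\left(Z \right)} = 3 + Z^{2}$
$1 \left(X{\left(-2 \right)} + U{\left(3 \right)}\right) = 1 \left(\left(3 + \left(-2\right)^{2}\right) - 1\right) = 1 \left(\left(3 + 4\right) - 1\right) = 1 \left(7 - 1\right) = 1 \cdot 6 = 6$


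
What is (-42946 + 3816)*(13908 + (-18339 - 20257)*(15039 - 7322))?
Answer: 11654143621120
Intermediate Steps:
(-42946 + 3816)*(13908 + (-18339 - 20257)*(15039 - 7322)) = -39130*(13908 - 38596*7717) = -39130*(13908 - 297845332) = -39130*(-297831424) = 11654143621120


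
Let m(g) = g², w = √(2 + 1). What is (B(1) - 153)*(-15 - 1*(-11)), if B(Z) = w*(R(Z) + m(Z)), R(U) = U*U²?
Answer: 612 - 8*√3 ≈ 598.14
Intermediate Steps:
w = √3 ≈ 1.7320
R(U) = U³
B(Z) = √3*(Z² + Z³) (B(Z) = √3*(Z³ + Z²) = √3*(Z² + Z³))
(B(1) - 153)*(-15 - 1*(-11)) = (√3*1²*(1 + 1) - 153)*(-15 - 1*(-11)) = (√3*1*2 - 153)*(-15 + 11) = (2*√3 - 153)*(-4) = (-153 + 2*√3)*(-4) = 612 - 8*√3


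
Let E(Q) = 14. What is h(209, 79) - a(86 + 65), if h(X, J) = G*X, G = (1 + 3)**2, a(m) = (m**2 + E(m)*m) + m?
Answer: -21722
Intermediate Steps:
a(m) = m**2 + 15*m (a(m) = (m**2 + 14*m) + m = m**2 + 15*m)
G = 16 (G = 4**2 = 16)
h(X, J) = 16*X
h(209, 79) - a(86 + 65) = 16*209 - (86 + 65)*(15 + (86 + 65)) = 3344 - 151*(15 + 151) = 3344 - 151*166 = 3344 - 1*25066 = 3344 - 25066 = -21722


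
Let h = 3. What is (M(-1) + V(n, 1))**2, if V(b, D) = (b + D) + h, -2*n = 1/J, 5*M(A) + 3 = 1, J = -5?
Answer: 1369/100 ≈ 13.690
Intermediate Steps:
M(A) = -2/5 (M(A) = -3/5 + (1/5)*1 = -3/5 + 1/5 = -2/5)
n = 1/10 (n = -1/2/(-5) = -1/2*(-1/5) = 1/10 ≈ 0.10000)
V(b, D) = 3 + D + b (V(b, D) = (b + D) + 3 = (D + b) + 3 = 3 + D + b)
(M(-1) + V(n, 1))**2 = (-2/5 + (3 + 1 + 1/10))**2 = (-2/5 + 41/10)**2 = (37/10)**2 = 1369/100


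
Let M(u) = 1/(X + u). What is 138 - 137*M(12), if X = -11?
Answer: 1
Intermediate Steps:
M(u) = 1/(-11 + u)
138 - 137*M(12) = 138 - 137/(-11 + 12) = 138 - 137/1 = 138 - 137*1 = 138 - 137 = 1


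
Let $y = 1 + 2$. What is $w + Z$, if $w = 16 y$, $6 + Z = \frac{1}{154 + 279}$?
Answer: $\frac{18187}{433} \approx 42.002$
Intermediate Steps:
$y = 3$
$Z = - \frac{2597}{433}$ ($Z = -6 + \frac{1}{154 + 279} = -6 + \frac{1}{433} = - \frac{2597}{433} \approx -5.9977$)
$w = 48$ ($w = 16 \cdot 3 = 48$)
$w + Z = 48 - \frac{2597}{433} = \frac{18187}{433}$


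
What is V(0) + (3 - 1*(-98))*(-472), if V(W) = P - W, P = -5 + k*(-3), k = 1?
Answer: -47680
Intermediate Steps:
P = -8 (P = -5 + 1*(-3) = -5 - 3 = -8)
V(W) = -8 - W
V(0) + (3 - 1*(-98))*(-472) = (-8 - 1*0) + (3 - 1*(-98))*(-472) = (-8 + 0) + (3 + 98)*(-472) = -8 + 101*(-472) = -8 - 47672 = -47680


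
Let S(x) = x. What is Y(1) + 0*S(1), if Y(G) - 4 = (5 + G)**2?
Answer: 40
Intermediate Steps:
Y(G) = 4 + (5 + G)**2
Y(1) + 0*S(1) = (4 + (5 + 1)**2) + 0*1 = (4 + 6**2) + 0 = (4 + 36) + 0 = 40 + 0 = 40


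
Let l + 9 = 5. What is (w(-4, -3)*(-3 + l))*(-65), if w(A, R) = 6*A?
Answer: -10920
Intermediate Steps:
l = -4 (l = -9 + 5 = -4)
(w(-4, -3)*(-3 + l))*(-65) = ((6*(-4))*(-3 - 4))*(-65) = -24*(-7)*(-65) = 168*(-65) = -10920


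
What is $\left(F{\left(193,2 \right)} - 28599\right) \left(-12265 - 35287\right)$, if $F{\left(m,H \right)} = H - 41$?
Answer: $1361794176$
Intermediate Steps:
$F{\left(m,H \right)} = -41 + H$ ($F{\left(m,H \right)} = H - 41 = -41 + H$)
$\left(F{\left(193,2 \right)} - 28599\right) \left(-12265 - 35287\right) = \left(\left(-41 + 2\right) - 28599\right) \left(-12265 - 35287\right) = \left(-39 - 28599\right) \left(-47552\right) = \left(-28638\right) \left(-47552\right) = 1361794176$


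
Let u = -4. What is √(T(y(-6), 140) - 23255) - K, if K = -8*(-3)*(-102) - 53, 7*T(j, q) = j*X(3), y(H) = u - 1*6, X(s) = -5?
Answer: 2501 + I*√1139145/7 ≈ 2501.0 + 152.47*I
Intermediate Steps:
y(H) = -10 (y(H) = -4 - 1*6 = -4 - 6 = -10)
T(j, q) = -5*j/7 (T(j, q) = (j*(-5))/7 = (-5*j)/7 = -5*j/7)
K = -2501 (K = 24*(-102) - 53 = -2448 - 53 = -2501)
√(T(y(-6), 140) - 23255) - K = √(-5/7*(-10) - 23255) - 1*(-2501) = √(50/7 - 23255) + 2501 = √(-162735/7) + 2501 = I*√1139145/7 + 2501 = 2501 + I*√1139145/7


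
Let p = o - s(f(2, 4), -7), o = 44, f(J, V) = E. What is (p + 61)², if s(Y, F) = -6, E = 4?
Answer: 12321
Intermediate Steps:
f(J, V) = 4
p = 50 (p = 44 - 1*(-6) = 44 + 6 = 50)
(p + 61)² = (50 + 61)² = 111² = 12321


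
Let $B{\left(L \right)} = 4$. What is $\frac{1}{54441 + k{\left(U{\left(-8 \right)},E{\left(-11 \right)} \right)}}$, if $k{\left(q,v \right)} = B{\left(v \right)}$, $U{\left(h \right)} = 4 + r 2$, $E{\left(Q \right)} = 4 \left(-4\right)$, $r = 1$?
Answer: $\frac{1}{54445} \approx 1.8367 \cdot 10^{-5}$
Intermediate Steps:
$E{\left(Q \right)} = -16$
$U{\left(h \right)} = 6$ ($U{\left(h \right)} = 4 + 1 \cdot 2 = 4 + 2 = 6$)
$k{\left(q,v \right)} = 4$
$\frac{1}{54441 + k{\left(U{\left(-8 \right)},E{\left(-11 \right)} \right)}} = \frac{1}{54441 + 4} = \frac{1}{54445}$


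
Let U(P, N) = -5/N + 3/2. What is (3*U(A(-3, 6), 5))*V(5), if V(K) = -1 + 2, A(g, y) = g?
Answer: 3/2 ≈ 1.5000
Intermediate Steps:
V(K) = 1
U(P, N) = 3/2 - 5/N (U(P, N) = -5/N + 3*(½) = -5/N + 3/2 = 3/2 - 5/N)
(3*U(A(-3, 6), 5))*V(5) = (3*(3/2 - 5/5))*1 = (3*(3/2 - 5*⅕))*1 = (3*(3/2 - 1))*1 = (3*(½))*1 = (3/2)*1 = 3/2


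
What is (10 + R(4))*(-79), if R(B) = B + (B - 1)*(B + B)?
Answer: -3002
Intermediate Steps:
R(B) = B + 2*B*(-1 + B) (R(B) = B + (-1 + B)*(2*B) = B + 2*B*(-1 + B))
(10 + R(4))*(-79) = (10 + 4*(-1 + 2*4))*(-79) = (10 + 4*(-1 + 8))*(-79) = (10 + 4*7)*(-79) = (10 + 28)*(-79) = 38*(-79) = -3002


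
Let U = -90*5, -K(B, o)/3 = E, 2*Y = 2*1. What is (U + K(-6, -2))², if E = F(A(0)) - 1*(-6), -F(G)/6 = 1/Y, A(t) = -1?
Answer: 202500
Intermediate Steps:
Y = 1 (Y = (2*1)/2 = (½)*2 = 1)
F(G) = -6 (F(G) = -6/1 = -6*1 = -6)
E = 0 (E = -6 - 1*(-6) = -6 + 6 = 0)
K(B, o) = 0 (K(B, o) = -3*0 = 0)
U = -450 (U = -18*25 = -450)
(U + K(-6, -2))² = (-450 + 0)² = (-450)² = 202500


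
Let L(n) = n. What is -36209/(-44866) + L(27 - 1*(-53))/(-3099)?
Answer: 108622411/139039734 ≈ 0.78123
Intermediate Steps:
-36209/(-44866) + L(27 - 1*(-53))/(-3099) = -36209/(-44866) + (27 - 1*(-53))/(-3099) = -36209*(-1/44866) + (27 + 53)*(-1/3099) = 36209/44866 + 80*(-1/3099) = 36209/44866 - 80/3099 = 108622411/139039734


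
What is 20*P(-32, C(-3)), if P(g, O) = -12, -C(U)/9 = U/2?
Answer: -240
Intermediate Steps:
C(U) = -9*U/2
20*P(-32, C(-3)) = 20*(-12) = -240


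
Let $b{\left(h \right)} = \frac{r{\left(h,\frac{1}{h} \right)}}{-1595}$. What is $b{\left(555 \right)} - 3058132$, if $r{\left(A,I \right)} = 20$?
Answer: $- \frac{975544112}{319} \approx -3.0581 \cdot 10^{6}$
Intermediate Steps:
$b{\left(h \right)} = - \frac{4}{319}$ ($b{\left(h \right)} = \frac{20}{-1595} = 20 \left(- \frac{1}{1595}\right) = - \frac{4}{319}$)
$b{\left(555 \right)} - 3058132 = - \frac{4}{319} - 3058132 = - \frac{975544112}{319}$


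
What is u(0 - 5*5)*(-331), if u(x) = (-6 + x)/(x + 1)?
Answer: -10261/24 ≈ -427.54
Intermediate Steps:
u(x) = (-6 + x)/(1 + x)
u(0 - 5*5)*(-331) = ((-6 + (0 - 5*5))/(1 + (0 - 5*5)))*(-331) = ((-6 + (0 - 25))/(1 + (0 - 25)))*(-331) = ((-6 - 25)/(1 - 25))*(-331) = (-31/(-24))*(-331) = -1/24*(-31)*(-331) = (31/24)*(-331) = -10261/24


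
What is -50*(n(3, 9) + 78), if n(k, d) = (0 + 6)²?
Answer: -5700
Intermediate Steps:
n(k, d) = 36 (n(k, d) = 6² = 36)
-50*(n(3, 9) + 78) = -50*(36 + 78) = -50*114 = -5700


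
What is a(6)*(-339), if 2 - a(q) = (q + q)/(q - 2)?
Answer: 339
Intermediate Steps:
a(q) = 2 - 2*q/(-2 + q) (a(q) = 2 - (q + q)/(q - 2) = 2 - 2*q/(-2 + q))
a(6)*(-339) = -4/(-2 + 6)*(-339) = -4/4*(-339) = -4*¼*(-339) = -1*(-339) = 339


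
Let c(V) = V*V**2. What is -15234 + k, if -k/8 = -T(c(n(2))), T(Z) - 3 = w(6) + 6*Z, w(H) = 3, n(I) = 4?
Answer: -12114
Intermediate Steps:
c(V) = V**3
T(Z) = 6 + 6*Z (T(Z) = 3 + (3 + 6*Z) = 6 + 6*Z)
k = 3120 (k = -(-8)*(6 + 6*4**3) = -(-8)*(6 + 6*64) = -(-8)*(6 + 384) = -(-8)*390 = -8*(-390) = 3120)
-15234 + k = -15234 + 3120 = -12114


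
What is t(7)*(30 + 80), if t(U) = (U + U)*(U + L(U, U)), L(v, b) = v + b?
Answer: 32340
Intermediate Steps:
L(v, b) = b + v
t(U) = 6*U² (t(U) = (U + U)*(U + (U + U)) = (2*U)*(U + 2*U) = (2*U)*(3*U) = 6*U²)
t(7)*(30 + 80) = (6*7²)*(30 + 80) = (6*49)*110 = 294*110 = 32340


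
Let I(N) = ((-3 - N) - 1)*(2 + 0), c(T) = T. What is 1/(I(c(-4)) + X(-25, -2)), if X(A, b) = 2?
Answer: 1/2 ≈ 0.50000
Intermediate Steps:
I(N) = -8 - 2*N (I(N) = (-4 - N)*2 = -8 - 2*N)
1/(I(c(-4)) + X(-25, -2)) = 1/((-8 - 2*(-4)) + 2) = 1/((-8 + 8) + 2) = 1/(0 + 2) = 1/2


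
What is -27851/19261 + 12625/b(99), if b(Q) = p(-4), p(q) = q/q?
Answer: 243142274/19261 ≈ 12624.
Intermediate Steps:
p(q) = 1
b(Q) = 1
-27851/19261 + 12625/b(99) = -27851/19261 + 12625/1 = -27851*1/19261 + 12625*1 = -27851/19261 + 12625 = 243142274/19261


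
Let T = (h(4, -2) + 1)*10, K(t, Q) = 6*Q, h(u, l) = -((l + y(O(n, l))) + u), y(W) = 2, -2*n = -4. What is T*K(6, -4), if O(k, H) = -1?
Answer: 720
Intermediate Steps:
n = 2 (n = -1/2*(-4) = 2)
h(u, l) = -2 - l - u (h(u, l) = -((l + 2) + u) = -((2 + l) + u) = -(2 + l + u) = -2 - l - u)
T = -30 (T = ((-2 - 1*(-2) - 1*4) + 1)*10 = ((-2 + 2 - 4) + 1)*10 = (-4 + 1)*10 = -3*10 = -30)
T*K(6, -4) = -180*(-4) = -30*(-24) = 720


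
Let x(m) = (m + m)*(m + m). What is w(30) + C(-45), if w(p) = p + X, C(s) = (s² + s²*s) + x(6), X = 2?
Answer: -88924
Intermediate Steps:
x(m) = 4*m² (x(m) = (2*m)*(2*m) = 4*m²)
C(s) = 144 + s² + s³ (C(s) = (s² + s²*s) + 4*6² = (s² + s³) + 4*36 = (s² + s³) + 144 = 144 + s² + s³)
w(p) = 2 + p (w(p) = p + 2 = 2 + p)
w(30) + C(-45) = (2 + 30) + (144 + (-45)² + (-45)³) = 32 + (144 + 2025 - 91125) = 32 - 88956 = -88924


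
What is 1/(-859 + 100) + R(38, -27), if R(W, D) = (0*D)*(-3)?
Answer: -1/759 ≈ -0.0013175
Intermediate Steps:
R(W, D) = 0 (R(W, D) = 0*(-3) = 0)
1/(-859 + 100) + R(38, -27) = 1/(-859 + 100) + 0 = 1/(-759) + 0 = -1/759 + 0 = -1/759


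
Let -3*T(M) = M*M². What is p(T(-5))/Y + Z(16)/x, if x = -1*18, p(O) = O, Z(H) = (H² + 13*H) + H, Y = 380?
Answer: -6055/228 ≈ -26.557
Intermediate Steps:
T(M) = -M³/3 (T(M) = -M*M²/3 = -M³/3)
Z(H) = H² + 14*H
x = -18
p(T(-5))/Y + Z(16)/x = -⅓*(-5)³/380 + (16*(14 + 16))/(-18) = -⅓*(-125)*(1/380) + (16*30)*(-1/18) = (125/3)*(1/380) + 480*(-1/18) = 25/228 - 80/3 = -6055/228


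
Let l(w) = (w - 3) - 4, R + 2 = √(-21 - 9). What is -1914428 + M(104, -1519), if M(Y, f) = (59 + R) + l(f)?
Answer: -1915897 + I*√30 ≈ -1.9159e+6 + 5.4772*I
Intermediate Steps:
R = -2 + I*√30 (R = -2 + √(-21 - 9) = -2 + √(-30) = -2 + I*√30 ≈ -2.0 + 5.4772*I)
l(w) = -7 + w (l(w) = (-3 + w) - 4 = -7 + w)
M(Y, f) = 50 + f + I*√30 (M(Y, f) = (59 + (-2 + I*√30)) + (-7 + f) = (57 + I*√30) + (-7 + f) = 50 + f + I*√30)
-1914428 + M(104, -1519) = -1914428 + (50 - 1519 + I*√30) = -1914428 + (-1469 + I*√30) = -1915897 + I*√30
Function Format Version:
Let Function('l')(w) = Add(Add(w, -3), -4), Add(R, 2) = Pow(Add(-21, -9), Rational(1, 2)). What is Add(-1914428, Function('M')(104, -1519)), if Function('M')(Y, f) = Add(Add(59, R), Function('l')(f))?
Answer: Add(-1915897, Mul(I, Pow(30, Rational(1, 2)))) ≈ Add(-1.9159e+6, Mul(5.4772, I))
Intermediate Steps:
R = Add(-2, Mul(I, Pow(30, Rational(1, 2)))) (R = Add(-2, Pow(Add(-21, -9), Rational(1, 2))) = Add(-2, Pow(-30, Rational(1, 2))) = Add(-2, Mul(I, Pow(30, Rational(1, 2)))) ≈ Add(-2.0000, Mul(5.4772, I)))
Function('l')(w) = Add(-7, w) (Function('l')(w) = Add(Add(-3, w), -4) = Add(-7, w))
Function('M')(Y, f) = Add(50, f, Mul(I, Pow(30, Rational(1, 2)))) (Function('M')(Y, f) = Add(Add(59, Add(-2, Mul(I, Pow(30, Rational(1, 2))))), Add(-7, f)) = Add(Add(57, Mul(I, Pow(30, Rational(1, 2)))), Add(-7, f)) = Add(50, f, Mul(I, Pow(30, Rational(1, 2)))))
Add(-1914428, Function('M')(104, -1519)) = Add(-1914428, Add(50, -1519, Mul(I, Pow(30, Rational(1, 2))))) = Add(-1914428, Add(-1469, Mul(I, Pow(30, Rational(1, 2))))) = Add(-1915897, Mul(I, Pow(30, Rational(1, 2))))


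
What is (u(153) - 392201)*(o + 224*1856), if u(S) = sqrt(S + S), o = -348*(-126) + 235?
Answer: -180344609227 + 1379481*sqrt(34) ≈ -1.8034e+11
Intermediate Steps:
o = 44083 (o = 43848 + 235 = 44083)
u(S) = sqrt(2)*sqrt(S) (u(S) = sqrt(2*S) = sqrt(2)*sqrt(S))
(u(153) - 392201)*(o + 224*1856) = (sqrt(2)*sqrt(153) - 392201)*(44083 + 224*1856) = (sqrt(2)*(3*sqrt(17)) - 392201)*(44083 + 415744) = (3*sqrt(34) - 392201)*459827 = (-392201 + 3*sqrt(34))*459827 = -180344609227 + 1379481*sqrt(34)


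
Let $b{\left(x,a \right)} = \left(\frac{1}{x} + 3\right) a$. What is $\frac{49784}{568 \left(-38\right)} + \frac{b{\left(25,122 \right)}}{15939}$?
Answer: $- \frac{2454694069}{1075085550} \approx -2.2833$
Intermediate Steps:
$b{\left(x,a \right)} = a \left(3 + \frac{1}{x}\right)$ ($b{\left(x,a \right)} = \left(3 + \frac{1}{x}\right) a = a \left(3 + \frac{1}{x}\right)$)
$\frac{49784}{568 \left(-38\right)} + \frac{b{\left(25,122 \right)}}{15939} = \frac{49784}{568 \left(-38\right)} + \frac{3 \cdot 122 + \frac{122}{25}}{15939} = \frac{49784}{-21584} + \left(366 + 122 \cdot \frac{1}{25}\right) \frac{1}{15939} = 49784 \left(- \frac{1}{21584}\right) + \left(366 + \frac{122}{25}\right) \frac{1}{15939} = - \frac{6223}{2698} + \frac{9272}{25} \cdot \frac{1}{15939} = - \frac{6223}{2698} + \frac{9272}{398475} = - \frac{2454694069}{1075085550}$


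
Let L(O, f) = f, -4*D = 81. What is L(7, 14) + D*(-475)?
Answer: 38531/4 ≈ 9632.8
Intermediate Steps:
D = -81/4 (D = -1/4*81 = -81/4 ≈ -20.250)
L(7, 14) + D*(-475) = 14 - 81/4*(-475) = 14 + 38475/4 = 38531/4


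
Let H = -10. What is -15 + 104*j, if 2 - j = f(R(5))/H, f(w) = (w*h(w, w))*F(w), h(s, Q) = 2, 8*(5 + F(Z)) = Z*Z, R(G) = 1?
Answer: 458/5 ≈ 91.600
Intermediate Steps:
F(Z) = -5 + Z**2/8 (F(Z) = -5 + (Z*Z)/8 = -5 + Z**2/8)
f(w) = 2*w*(-5 + w**2/8) (f(w) = (w*2)*(-5 + w**2/8) = (2*w)*(-5 + w**2/8) = 2*w*(-5 + w**2/8))
j = 41/40 (j = 2 - (1/4)*1*(-40 + 1**2)/(-10) = 2 - (1/4)*1*(-40 + 1)*(-1)/10 = 2 - (1/4)*1*(-39)*(-1)/10 = 2 - (-39)*(-1)/(4*10) = 2 - 1*39/40 = 2 - 39/40 = 41/40 ≈ 1.0250)
-15 + 104*j = -15 + 104*(41/40) = -15 + 533/5 = 458/5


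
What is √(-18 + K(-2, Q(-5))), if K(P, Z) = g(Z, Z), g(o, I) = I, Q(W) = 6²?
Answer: 3*√2 ≈ 4.2426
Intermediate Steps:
Q(W) = 36
K(P, Z) = Z
√(-18 + K(-2, Q(-5))) = √(-18 + 36) = √18 = 3*√2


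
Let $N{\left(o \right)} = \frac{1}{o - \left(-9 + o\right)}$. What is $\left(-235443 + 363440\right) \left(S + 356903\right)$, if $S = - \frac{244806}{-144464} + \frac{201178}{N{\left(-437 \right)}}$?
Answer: $\frac{20039638286033311}{72232} \approx 2.7743 \cdot 10^{11}$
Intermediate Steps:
$N{\left(o \right)} = \frac{1}{9}$
$S = \frac{130783526067}{72232}$ ($S = - \frac{244806}{-144464} + 201178 \frac{1}{\frac{1}{9}} = \left(-244806\right) \left(- \frac{1}{144464}\right) + 201178 \cdot 9 = \frac{122403}{72232} + 1810602 = \frac{130783526067}{72232} \approx 1.8106 \cdot 10^{6}$)
$\left(-235443 + 363440\right) \left(S + 356903\right) = \left(-235443 + 363440\right) \left(\frac{130783526067}{72232} + 356903\right) = 127997 \cdot \frac{156563343563}{72232} = \frac{20039638286033311}{72232}$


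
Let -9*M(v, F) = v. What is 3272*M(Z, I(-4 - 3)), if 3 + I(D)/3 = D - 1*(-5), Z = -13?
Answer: 42536/9 ≈ 4726.2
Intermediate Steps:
I(D) = 6 + 3*D (I(D) = -9 + 3*(D - 1*(-5)) = -9 + 3*(D + 5) = -9 + 3*(5 + D) = -9 + (15 + 3*D) = 6 + 3*D)
M(v, F) = -v/9
3272*M(Z, I(-4 - 3)) = 3272*(-⅑*(-13)) = 3272*(13/9) = 42536/9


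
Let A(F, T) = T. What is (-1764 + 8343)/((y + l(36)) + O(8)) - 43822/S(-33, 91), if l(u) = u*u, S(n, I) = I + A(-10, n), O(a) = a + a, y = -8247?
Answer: -152143576/201115 ≈ -756.50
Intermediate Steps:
O(a) = 2*a
S(n, I) = I + n
l(u) = u**2
(-1764 + 8343)/((y + l(36)) + O(8)) - 43822/S(-33, 91) = (-1764 + 8343)/((-8247 + 36**2) + 2*8) - 43822/(91 - 33) = 6579/((-8247 + 1296) + 16) - 43822/58 = 6579/(-6951 + 16) - 43822*1/58 = 6579/(-6935) - 21911/29 = 6579*(-1/6935) - 21911/29 = -6579/6935 - 21911/29 = -152143576/201115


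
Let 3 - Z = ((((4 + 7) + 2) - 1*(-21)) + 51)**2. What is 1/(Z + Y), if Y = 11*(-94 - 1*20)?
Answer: -1/8476 ≈ -0.00011798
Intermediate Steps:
Z = -7222 (Z = 3 - ((((4 + 7) + 2) - 1*(-21)) + 51)**2 = 3 - (((11 + 2) + 21) + 51)**2 = 3 - ((13 + 21) + 51)**2 = 3 - (34 + 51)**2 = 3 - 1*85**2 = 3 - 1*7225 = 3 - 7225 = -7222)
Y = -1254 (Y = 11*(-94 - 20) = 11*(-114) = -1254)
1/(Z + Y) = 1/(-7222 - 1254) = 1/(-8476) = -1/8476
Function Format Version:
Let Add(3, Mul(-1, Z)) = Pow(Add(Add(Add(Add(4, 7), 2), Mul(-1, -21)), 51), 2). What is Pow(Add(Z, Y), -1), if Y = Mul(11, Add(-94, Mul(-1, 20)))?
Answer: Rational(-1, 8476) ≈ -0.00011798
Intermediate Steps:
Z = -7222 (Z = Add(3, Mul(-1, Pow(Add(Add(Add(Add(4, 7), 2), Mul(-1, -21)), 51), 2))) = Add(3, Mul(-1, Pow(Add(Add(Add(11, 2), 21), 51), 2))) = Add(3, Mul(-1, Pow(Add(Add(13, 21), 51), 2))) = Add(3, Mul(-1, Pow(Add(34, 51), 2))) = Add(3, Mul(-1, Pow(85, 2))) = Add(3, Mul(-1, 7225)) = Add(3, -7225) = -7222)
Y = -1254 (Y = Mul(11, Add(-94, -20)) = Mul(11, -114) = -1254)
Pow(Add(Z, Y), -1) = Pow(Add(-7222, -1254), -1) = Pow(-8476, -1) = Rational(-1, 8476)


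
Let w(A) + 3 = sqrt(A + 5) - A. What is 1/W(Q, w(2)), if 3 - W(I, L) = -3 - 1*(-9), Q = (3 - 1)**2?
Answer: -1/3 ≈ -0.33333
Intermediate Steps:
Q = 4 (Q = 2**2 = 4)
w(A) = -3 + sqrt(5 + A) - A (w(A) = -3 + (sqrt(A + 5) - A) = -3 + (sqrt(5 + A) - A) = -3 + sqrt(5 + A) - A)
W(I, L) = -3 (W(I, L) = 3 - (-3 - 1*(-9)) = 3 - (-3 + 9) = 3 - 1*6 = 3 - 6 = -3)
1/W(Q, w(2)) = 1/(-3) = -1/3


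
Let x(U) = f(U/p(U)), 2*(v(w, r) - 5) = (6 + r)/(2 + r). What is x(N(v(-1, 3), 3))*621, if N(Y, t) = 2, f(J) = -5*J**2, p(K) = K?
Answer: -3105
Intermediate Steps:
v(w, r) = 5 + (6 + r)/(2*(2 + r)) (v(w, r) = 5 + ((6 + r)/(2 + r))/2 = 5 + (6 + r)/(2*(2 + r)))
x(U) = -5 (x(U) = -5*(U/U)**2 = -5*1**2 = -5*1 = -5)
x(N(v(-1, 3), 3))*621 = -5*621 = -3105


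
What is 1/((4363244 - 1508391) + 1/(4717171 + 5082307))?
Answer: 9799478/27976069166735 ≈ 3.5028e-7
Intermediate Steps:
1/((4363244 - 1508391) + 1/(4717171 + 5082307)) = 1/(2854853 + 1/9799478) = 1/(27976069166735/9799478) = 9799478/27976069166735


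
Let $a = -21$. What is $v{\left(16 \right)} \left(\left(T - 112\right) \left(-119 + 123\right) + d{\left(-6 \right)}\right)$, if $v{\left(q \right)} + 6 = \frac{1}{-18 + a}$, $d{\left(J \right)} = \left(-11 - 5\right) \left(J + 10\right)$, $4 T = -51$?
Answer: $\frac{132305}{39} \approx 3392.4$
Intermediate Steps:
$T = - \frac{51}{4}$ ($T = \frac{1}{4} \left(-51\right) = - \frac{51}{4} \approx -12.75$)
$d{\left(J \right)} = -160 - 16 J$ ($d{\left(J \right)} = - 16 \left(10 + J\right) = -160 - 16 J$)
$v{\left(q \right)} = - \frac{235}{39}$ ($v{\left(q \right)} = -6 + \frac{1}{-18 - 21} = -6 + \frac{1}{-39} = -6 - \frac{1}{39} = - \frac{235}{39}$)
$v{\left(16 \right)} \left(\left(T - 112\right) \left(-119 + 123\right) + d{\left(-6 \right)}\right) = - \frac{235 \left(\left(- \frac{51}{4} - 112\right) \left(-119 + 123\right) - 64\right)}{39} = - \frac{235 \left(\left(- \frac{499}{4}\right) 4 + \left(-160 + 96\right)\right)}{39} = - \frac{235 \left(-499 - 64\right)}{39} = \left(- \frac{235}{39}\right) \left(-563\right) = \frac{132305}{39}$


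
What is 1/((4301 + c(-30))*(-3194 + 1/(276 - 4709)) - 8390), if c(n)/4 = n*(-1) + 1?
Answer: -4433/62690781145 ≈ -7.0712e-8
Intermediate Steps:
c(n) = 4 - 4*n (c(n) = 4*(n*(-1) + 1) = 4*(-n + 1) = 4*(1 - n) = 4 - 4*n)
1/((4301 + c(-30))*(-3194 + 1/(276 - 4709)) - 8390) = 1/((4301 + (4 - 4*(-30)))*(-3194 + 1/(276 - 4709)) - 8390) = 1/((4301 + (4 + 120))*(-3194 + 1/(-4433)) - 8390) = 1/((4301 + 124)*(-3194 - 1/4433) - 8390) = 1/(4425*(-14159003/4433) - 8390) = 1/(-62653588275/4433 - 8390) = 1/(-62690781145/4433) = -4433/62690781145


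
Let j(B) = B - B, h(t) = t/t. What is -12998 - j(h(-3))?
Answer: -12998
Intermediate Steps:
h(t) = 1
j(B) = 0
-12998 - j(h(-3)) = -12998 - 1*0 = -12998 + 0 = -12998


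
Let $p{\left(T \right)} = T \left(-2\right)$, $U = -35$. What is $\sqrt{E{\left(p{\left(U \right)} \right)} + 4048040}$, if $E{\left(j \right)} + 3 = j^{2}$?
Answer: $7 \sqrt{82713} \approx 2013.2$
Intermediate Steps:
$p{\left(T \right)} = - 2 T$
$E{\left(j \right)} = -3 + j^{2}$
$\sqrt{E{\left(p{\left(U \right)} \right)} + 4048040} = \sqrt{\left(-3 + \left(\left(-2\right) \left(-35\right)\right)^{2}\right) + 4048040} = \sqrt{\left(-3 + 70^{2}\right) + 4048040} = \sqrt{\left(-3 + 4900\right) + 4048040} = \sqrt{4897 + 4048040} = \sqrt{4052937} = 7 \sqrt{82713}$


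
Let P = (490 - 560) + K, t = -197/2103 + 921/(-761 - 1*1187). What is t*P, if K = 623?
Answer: -1283302307/4096644 ≈ -313.26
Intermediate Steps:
t = -2320619/4096644 (t = -197*1/2103 + 921/(-761 - 1187) = -197/2103 + 921/(-1948) = -197/2103 + 921*(-1/1948) = -197/2103 - 921/1948 = -2320619/4096644 ≈ -0.56647)
P = 553 (P = (490 - 560) + 623 = -70 + 623 = 553)
t*P = -2320619/4096644*553 = -1283302307/4096644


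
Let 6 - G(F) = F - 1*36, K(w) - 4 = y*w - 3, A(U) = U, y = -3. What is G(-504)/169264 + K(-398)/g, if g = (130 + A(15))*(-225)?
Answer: -18445723/552223800 ≈ -0.033403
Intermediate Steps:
K(w) = 1 - 3*w (K(w) = 4 + (-3*w - 3) = 4 + (-3 - 3*w) = 1 - 3*w)
G(F) = 42 - F (G(F) = 6 - (F - 1*36) = 6 - (F - 36) = 6 - (-36 + F) = 6 + (36 - F) = 42 - F)
g = -32625 (g = (130 + 15)*(-225) = 145*(-225) = -32625)
G(-504)/169264 + K(-398)/g = (42 - 1*(-504))/169264 + (1 - 3*(-398))/(-32625) = (42 + 504)*(1/169264) + (1 + 1194)*(-1/32625) = 546*(1/169264) + 1195*(-1/32625) = 273/84632 - 239/6525 = -18445723/552223800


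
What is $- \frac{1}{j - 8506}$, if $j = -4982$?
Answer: $\frac{1}{13488} \approx 7.414 \cdot 10^{-5}$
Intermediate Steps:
$- \frac{1}{j - 8506} = - \frac{1}{-4982 - 8506} = - \frac{1}{-13488} = \left(-1\right) \left(- \frac{1}{13488}\right) = \frac{1}{13488}$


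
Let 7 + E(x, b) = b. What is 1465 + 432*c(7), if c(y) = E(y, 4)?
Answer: 169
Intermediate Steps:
E(x, b) = -7 + b
c(y) = -3 (c(y) = -7 + 4 = -3)
1465 + 432*c(7) = 1465 + 432*(-3) = 1465 - 1296 = 169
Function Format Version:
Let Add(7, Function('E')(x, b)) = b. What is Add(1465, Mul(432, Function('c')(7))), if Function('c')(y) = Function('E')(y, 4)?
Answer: 169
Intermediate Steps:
Function('E')(x, b) = Add(-7, b)
Function('c')(y) = -3 (Function('c')(y) = Add(-7, 4) = -3)
Add(1465, Mul(432, Function('c')(7))) = Add(1465, Mul(432, -3)) = Add(1465, -1296) = 169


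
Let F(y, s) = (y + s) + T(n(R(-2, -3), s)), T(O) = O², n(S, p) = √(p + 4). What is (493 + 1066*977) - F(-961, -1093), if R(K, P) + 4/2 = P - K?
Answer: 1045118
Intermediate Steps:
R(K, P) = -2 + P - K (R(K, P) = -2 + (P - K) = -2 + P - K)
n(S, p) = √(4 + p)
F(y, s) = 4 + y + 2*s (F(y, s) = (y + s) + (√(4 + s))² = (s + y) + (4 + s) = 4 + y + 2*s)
(493 + 1066*977) - F(-961, -1093) = (493 + 1066*977) - (4 - 961 + 2*(-1093)) = (493 + 1041482) - (4 - 961 - 2186) = 1041975 - 1*(-3143) = 1041975 + 3143 = 1045118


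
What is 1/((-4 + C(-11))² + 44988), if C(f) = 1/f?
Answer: 121/5445573 ≈ 2.2220e-5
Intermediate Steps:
C(f) = 1/f
1/((-4 + C(-11))² + 44988) = 1/((-4 + 1/(-11))² + 44988) = 1/((-4 - 1/11)² + 44988) = 1/((-45/11)² + 44988) = 1/(2025/121 + 44988) = 1/(5445573/121) = 121/5445573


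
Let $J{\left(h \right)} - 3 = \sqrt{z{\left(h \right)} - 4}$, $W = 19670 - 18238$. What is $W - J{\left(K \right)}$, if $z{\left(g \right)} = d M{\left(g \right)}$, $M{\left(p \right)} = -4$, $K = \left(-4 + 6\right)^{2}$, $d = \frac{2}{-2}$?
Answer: $1429$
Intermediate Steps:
$d = -1$ ($d = 2 \left(- \frac{1}{2}\right) = -1$)
$K = 4$ ($K = 2^{2} = 4$)
$W = 1432$
$z{\left(g \right)} = 4$ ($z{\left(g \right)} = \left(-1\right) \left(-4\right) = 4$)
$J{\left(h \right)} = 3$ ($J{\left(h \right)} = 3 + \sqrt{4 - 4} = 3 + \sqrt{0} = 3 + 0 = 3$)
$W - J{\left(K \right)} = 1432 - 3 = 1429$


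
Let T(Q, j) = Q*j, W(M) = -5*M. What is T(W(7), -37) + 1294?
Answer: 2589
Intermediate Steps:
T(W(7), -37) + 1294 = -5*7*(-37) + 1294 = -35*(-37) + 1294 = 1295 + 1294 = 2589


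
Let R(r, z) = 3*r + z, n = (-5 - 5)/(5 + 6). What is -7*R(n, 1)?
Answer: 133/11 ≈ 12.091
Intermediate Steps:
n = -10/11 ≈ -0.90909
R(r, z) = z + 3*r
-7*R(n, 1) = -7*(1 + 3*(-10/11)) = -7*(1 - 30/11) = -7*(-19/11) = 133/11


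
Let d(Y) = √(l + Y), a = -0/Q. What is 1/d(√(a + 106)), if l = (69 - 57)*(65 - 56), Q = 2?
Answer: (108 + √106)^(-½) ≈ 0.091942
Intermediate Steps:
a = 0 (a = -0/2 = -43*0 = 0)
l = 108 (l = 12*9 = 108)
d(Y) = √(108 + Y)
1/d(√(a + 106)) = 1/(√(108 + √(0 + 106))) = 1/(√(108 + √106)) = (108 + √106)^(-½)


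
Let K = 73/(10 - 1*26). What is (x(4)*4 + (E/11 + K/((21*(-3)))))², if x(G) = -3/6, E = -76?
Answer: 9600276361/122943744 ≈ 78.087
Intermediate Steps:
K = -73/16 (K = 73/(10 - 26) = 73/(-16) = 73*(-1/16) = -73/16 ≈ -4.5625)
x(G) = -½ (x(G) = -3*⅙ = -½)
(x(4)*4 + (E/11 + K/((21*(-3)))))² = (-½*4 + (-76/11 - 73/(16*(21*(-3)))))² = (-2 + (-76*1/11 - 73/16/(-63)))² = (-2 + (-76/11 - 73/16*(-1/63)))² = (-2 + (-76/11 + 73/1008))² = (-2 - 75805/11088)² = (-97981/11088)² = 9600276361/122943744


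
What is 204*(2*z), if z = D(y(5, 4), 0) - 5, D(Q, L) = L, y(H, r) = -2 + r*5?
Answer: -2040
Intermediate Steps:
y(H, r) = -2 + 5*r
z = -5 (z = 0 - 5 = -5)
204*(2*z) = 204*(2*(-5)) = 204*(-10) = -2040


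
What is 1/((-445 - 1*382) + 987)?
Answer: 1/160 ≈ 0.0062500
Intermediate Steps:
1/((-445 - 1*382) + 987) = 1/((-445 - 382) + 987) = 1/(-827 + 987) = 1/160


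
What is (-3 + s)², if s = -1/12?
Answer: 1369/144 ≈ 9.5069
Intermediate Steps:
s = -1/12 (s = -1*1/12 = -1/12 ≈ -0.083333)
(-3 + s)² = (-3 - 1/12)² = (-37/12)² = 1369/144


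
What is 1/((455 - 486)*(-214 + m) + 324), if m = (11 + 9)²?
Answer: -1/5442 ≈ -0.00018376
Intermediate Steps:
m = 400 (m = 20² = 400)
1/((455 - 486)*(-214 + m) + 324) = 1/((455 - 486)*(-214 + 400) + 324) = 1/(-31*186 + 324) = 1/(-5766 + 324) = 1/(-5442) = -1/5442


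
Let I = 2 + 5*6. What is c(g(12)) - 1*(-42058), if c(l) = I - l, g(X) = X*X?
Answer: 41946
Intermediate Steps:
g(X) = X²
I = 32 (I = 2 + 30 = 32)
c(l) = 32 - l
c(g(12)) - 1*(-42058) = (32 - 1*12²) - 1*(-42058) = (32 - 1*144) + 42058 = (32 - 144) + 42058 = -112 + 42058 = 41946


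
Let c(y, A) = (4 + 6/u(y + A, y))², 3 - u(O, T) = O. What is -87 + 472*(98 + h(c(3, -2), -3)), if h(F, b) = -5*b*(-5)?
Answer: 10769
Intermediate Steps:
u(O, T) = 3 - O
c(y, A) = (4 + 6/(3 - A - y))² (c(y, A) = (4 + 6/(3 - (y + A)))² = (4 + 6/(3 - (A + y)))² = (4 + 6/(3 + (-A - y)))² = (4 + 6/(3 - A - y))²)
h(F, b) = 25*b
-87 + 472*(98 + h(c(3, -2), -3)) = -87 + 472*(98 + 25*(-3)) = -87 + 472*(98 - 75) = -87 + 472*23 = -87 + 10856 = 10769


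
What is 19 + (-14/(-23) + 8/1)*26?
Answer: 5585/23 ≈ 242.83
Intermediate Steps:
19 + (-14/(-23) + 8/1)*26 = 19 + (-14*(-1/23) + 8*1)*26 = 19 + (14/23 + 8)*26 = 19 + (198/23)*26 = 19 + 5148/23 = 5585/23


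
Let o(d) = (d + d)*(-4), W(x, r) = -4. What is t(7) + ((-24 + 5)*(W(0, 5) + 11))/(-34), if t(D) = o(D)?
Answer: -1771/34 ≈ -52.088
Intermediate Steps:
o(d) = -8*d (o(d) = (2*d)*(-4) = -8*d)
t(D) = -8*D
t(7) + ((-24 + 5)*(W(0, 5) + 11))/(-34) = -8*7 + ((-24 + 5)*(-4 + 11))/(-34) = -56 - (-19)*7/34 = -56 - 1/34*(-133) = -56 + 133/34 = -1771/34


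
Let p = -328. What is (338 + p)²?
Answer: 100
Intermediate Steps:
(338 + p)² = (338 - 328)² = 10² = 100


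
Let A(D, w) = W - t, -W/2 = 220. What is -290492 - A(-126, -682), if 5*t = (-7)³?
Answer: -1450603/5 ≈ -2.9012e+5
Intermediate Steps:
W = -440 (W = -2*220 = -440)
t = -343/5 (t = (⅕)*(-7)³ = (⅕)*(-343) = -343/5 ≈ -68.600)
A(D, w) = -1857/5 (A(D, w) = -440 - 1*(-343/5) = -440 + 343/5 = -1857/5)
-290492 - A(-126, -682) = -290492 - 1*(-1857/5) = -290492 + 1857/5 = -1450603/5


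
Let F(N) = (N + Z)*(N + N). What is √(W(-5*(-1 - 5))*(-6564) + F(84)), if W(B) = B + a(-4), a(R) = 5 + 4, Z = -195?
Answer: 6*I*√7629 ≈ 524.06*I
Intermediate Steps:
F(N) = 2*N*(-195 + N) (F(N) = (N - 195)*(N + N) = (-195 + N)*(2*N) = 2*N*(-195 + N))
a(R) = 9
W(B) = 9 + B (W(B) = B + 9 = 9 + B)
√(W(-5*(-1 - 5))*(-6564) + F(84)) = √((9 - 5*(-1 - 5))*(-6564) + 2*84*(-195 + 84)) = √((9 - 5*(-6))*(-6564) + 2*84*(-111)) = √((9 + 30)*(-6564) - 18648) = √(39*(-6564) - 18648) = √(-255996 - 18648) = √(-274644) = 6*I*√7629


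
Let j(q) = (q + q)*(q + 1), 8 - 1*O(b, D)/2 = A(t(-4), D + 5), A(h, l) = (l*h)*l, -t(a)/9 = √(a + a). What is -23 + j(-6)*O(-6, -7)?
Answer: 937 + 8640*I*√2 ≈ 937.0 + 12219.0*I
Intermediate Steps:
t(a) = -9*√2*√a (t(a) = -9*√(a + a) = -9*√2*√a)
A(h, l) = h*l² (A(h, l) = (h*l)*l = h*l²)
O(b, D) = 16 + 36*I*√2*(5 + D)² (O(b, D) = 16 - 2*(-9*√2*√(-4))*(D + 5)² = 16 - 2*(-9*√2*2*I)*(5 + D)² = 16 - 2*(-18*I*√2)*(5 + D)² = 16 - (-36)*I*√2*(5 + D)² = 16 + 36*I*√2*(5 + D)²)
j(q) = 2*q*(1 + q) (j(q) = (2*q)*(1 + q) = 2*q*(1 + q))
-23 + j(-6)*O(-6, -7) = -23 + (2*(-6)*(1 - 6))*(16 + 36*I*√2*(5 - 7)²) = -23 + (2*(-6)*(-5))*(16 + 36*I*√2*(-2)²) = -23 + 60*(16 + 36*I*√2*4) = -23 + 60*(16 + 144*I*√2) = -23 + (960 + 8640*I*√2) = 937 + 8640*I*√2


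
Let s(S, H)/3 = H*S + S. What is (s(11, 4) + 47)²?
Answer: 44944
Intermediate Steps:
s(S, H) = 3*S + 3*H*S (s(S, H) = 3*(H*S + S) = 3*(S + H*S) = 3*S + 3*H*S)
(s(11, 4) + 47)² = (3*11*(1 + 4) + 47)² = (3*11*5 + 47)² = (165 + 47)² = 212² = 44944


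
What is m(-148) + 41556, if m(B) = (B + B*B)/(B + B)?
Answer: 82965/2 ≈ 41483.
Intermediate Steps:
m(B) = (B + B²)/(2*B) (m(B) = (B + B²)/((2*B)) = (B + B²)*(1/(2*B)) = (B + B²)/(2*B))
m(-148) + 41556 = (½ + (½)*(-148)) + 41556 = (½ - 74) + 41556 = -147/2 + 41556 = 82965/2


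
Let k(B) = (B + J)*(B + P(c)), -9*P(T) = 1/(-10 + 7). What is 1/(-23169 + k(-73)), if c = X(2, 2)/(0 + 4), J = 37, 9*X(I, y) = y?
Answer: -3/61627 ≈ -4.8680e-5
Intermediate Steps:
X(I, y) = y/9
c = 1/18 (c = ((⅑)*2)/(0 + 4) = (2/9)/4 = (2/9)*(¼) = 1/18 ≈ 0.055556)
P(T) = 1/27 (P(T) = -1/(9*(-10 + 7)) = -⅑/(-3) = -⅑*(-⅓) = 1/27)
k(B) = (37 + B)*(1/27 + B) (k(B) = (B + 37)*(B + 1/27) = (37 + B)*(1/27 + B))
1/(-23169 + k(-73)) = 1/(-23169 + (37/27 + (-73)² + (1000/27)*(-73))) = 1/(-23169 + (37/27 + 5329 - 73000/27)) = 1/(-23169 + 7880/3) = 1/(-61627/3) = -3/61627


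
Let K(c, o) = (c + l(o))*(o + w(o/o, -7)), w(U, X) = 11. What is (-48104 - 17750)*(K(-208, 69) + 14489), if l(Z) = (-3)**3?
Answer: 283896594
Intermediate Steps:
l(Z) = -27
K(c, o) = (-27 + c)*(11 + o) (K(c, o) = (c - 27)*(o + 11) = (-27 + c)*(11 + o))
(-48104 - 17750)*(K(-208, 69) + 14489) = (-48104 - 17750)*((-297 - 27*69 + 11*(-208) - 208*69) + 14489) = -65854*((-297 - 1863 - 2288 - 14352) + 14489) = -65854*(-18800 + 14489) = -65854*(-4311) = 283896594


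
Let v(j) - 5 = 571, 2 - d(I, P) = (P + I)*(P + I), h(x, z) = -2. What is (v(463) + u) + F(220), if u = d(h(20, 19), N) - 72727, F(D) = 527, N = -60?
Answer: -75466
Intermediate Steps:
d(I, P) = 2 - (I + P)² (d(I, P) = 2 - (P + I)*(P + I) = 2 - (I + P)*(I + P) = 2 - (I + P)²)
v(j) = 576 (v(j) = 5 + 571 = 576)
u = -76569 (u = (2 - (-2 - 60)²) - 72727 = (2 - 1*(-62)²) - 72727 = (2 - 1*3844) - 72727 = (2 - 3844) - 72727 = -3842 - 72727 = -76569)
(v(463) + u) + F(220) = (576 - 76569) + 527 = -75993 + 527 = -75466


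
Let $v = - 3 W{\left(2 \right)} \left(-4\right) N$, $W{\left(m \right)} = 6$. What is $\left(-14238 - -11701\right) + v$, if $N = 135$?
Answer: $7183$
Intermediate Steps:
$v = 9720$ ($v = \left(-3\right) 6 \left(-4\right) 135 = \left(-18\right) \left(-4\right) 135 = 72 \cdot 135 = 9720$)
$\left(-14238 - -11701\right) + v = \left(-14238 - -11701\right) + 9720 = \left(-14238 + 11701\right) + 9720 = -2537 + 9720 = 7183$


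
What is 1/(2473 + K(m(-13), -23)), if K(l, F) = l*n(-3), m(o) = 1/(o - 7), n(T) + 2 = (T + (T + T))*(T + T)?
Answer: 5/12352 ≈ 0.00040479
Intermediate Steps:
n(T) = -2 + 6*T**2 (n(T) = -2 + (T + (T + T))*(T + T) = -2 + (T + 2*T)*(2*T) = -2 + (3*T)*(2*T) = -2 + 6*T**2)
m(o) = 1/(-7 + o)
K(l, F) = 52*l (K(l, F) = l*(-2 + 6*(-3)**2) = l*(-2 + 6*9) = l*(-2 + 54) = l*52 = 52*l)
1/(2473 + K(m(-13), -23)) = 1/(2473 + 52/(-7 - 13)) = 1/(2473 + 52/(-20)) = 1/(2473 + 52*(-1/20)) = 1/(2473 - 13/5) = 1/(12352/5) = 5/12352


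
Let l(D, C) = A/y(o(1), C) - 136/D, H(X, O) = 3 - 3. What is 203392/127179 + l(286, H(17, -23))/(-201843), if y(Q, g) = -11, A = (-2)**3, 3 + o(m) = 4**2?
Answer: 50176157092/31374677763 ≈ 1.5993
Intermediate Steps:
o(m) = 13 (o(m) = -3 + 4**2 = -3 + 16 = 13)
A = -8
H(X, O) = 0
l(D, C) = 8/11 - 136/D (l(D, C) = -8/(-11) - 136/D = -8*(-1/11) - 136/D = 8/11 - 136/D)
203392/127179 + l(286, H(17, -23))/(-201843) = 203392/127179 + (8/11 - 136/286)/(-201843) = 203392*(1/127179) + (8/11 - 136*1/286)*(-1/201843) = 203392/127179 + (8/11 - 68/143)*(-1/201843) = 203392/127179 + (36/143)*(-1/201843) = 203392/127179 - 4/3207061 = 50176157092/31374677763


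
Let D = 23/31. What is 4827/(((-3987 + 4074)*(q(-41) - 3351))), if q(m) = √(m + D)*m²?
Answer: -55714843/37454997937 - 10818916*I*√2418/112364993811 ≈ -0.0014875 - 0.0047346*I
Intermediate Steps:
D = 23/31 (D = 23*(1/31) = 23/31 ≈ 0.74194)
q(m) = m²*√(23/31 + m) (q(m) = √(m + 23/31)*m² = √(23/31 + m)*m² = m²*√(23/31 + m))
4827/(((-3987 + 4074)*(q(-41) - 3351))) = 4827/(((-3987 + 4074)*((1/31)*(-41)²*√(713 + 961*(-41)) - 3351))) = 4827/((87*((1/31)*1681*√(713 - 39401) - 3351))) = 4827/((87*((1/31)*1681*√(-38688) - 3351))) = 4827/((87*((1/31)*1681*(4*I*√2418) - 3351))) = 4827/((87*(6724*I*√2418/31 - 3351))) = 4827/((87*(-3351 + 6724*I*√2418/31))) = 4827/(-291537 + 584988*I*√2418/31)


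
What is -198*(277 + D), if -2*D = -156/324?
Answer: -164681/3 ≈ -54894.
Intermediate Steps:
D = 13/54 (D = -(-78)/324 = -½*(-13/27) = 13/54 ≈ 0.24074)
-198*(277 + D) = -198*(277 + 13/54) = -198*14971/54 = -164681/3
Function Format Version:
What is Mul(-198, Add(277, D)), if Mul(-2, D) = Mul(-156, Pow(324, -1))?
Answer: Rational(-164681, 3) ≈ -54894.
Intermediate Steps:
D = Rational(13, 54) (D = Mul(Rational(-1, 2), Mul(-156, Pow(324, -1))) = Mul(Rational(-1, 2), Mul(-156, Rational(1, 324))) = Mul(Rational(-1, 2), Rational(-13, 27)) = Rational(13, 54) ≈ 0.24074)
Mul(-198, Add(277, D)) = Mul(-198, Add(277, Rational(13, 54))) = Mul(-198, Rational(14971, 54)) = Rational(-164681, 3)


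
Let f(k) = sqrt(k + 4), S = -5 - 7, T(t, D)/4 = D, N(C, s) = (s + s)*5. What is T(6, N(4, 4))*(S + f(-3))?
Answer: -1760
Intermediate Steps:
N(C, s) = 10*s (N(C, s) = (2*s)*5 = 10*s)
T(t, D) = 4*D
S = -12
f(k) = sqrt(4 + k)
T(6, N(4, 4))*(S + f(-3)) = (4*(10*4))*(-12 + sqrt(4 - 3)) = (4*40)*(-12 + sqrt(1)) = 160*(-12 + 1) = 160*(-11) = -1760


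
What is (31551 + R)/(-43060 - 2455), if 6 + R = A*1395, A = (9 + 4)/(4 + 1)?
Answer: -35172/45515 ≈ -0.77276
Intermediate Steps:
A = 13/5 ≈ 2.6000
R = 3621 (R = -6 + (13/5)*1395 = -6 + 3627 = 3621)
(31551 + R)/(-43060 - 2455) = (31551 + 3621)/(-43060 - 2455) = 35172/(-45515) = 35172*(-1/45515) = -35172/45515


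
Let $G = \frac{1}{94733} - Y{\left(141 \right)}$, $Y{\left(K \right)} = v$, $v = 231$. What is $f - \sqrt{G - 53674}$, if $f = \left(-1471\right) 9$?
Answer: $-13239 - \frac{2 i \sqrt{120940466772203}}{94733} \approx -13239.0 - 232.17 i$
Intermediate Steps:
$f = -13239$
$Y{\left(K \right)} = 231$
$G = - \frac{21883322}{94733}$ ($G = \frac{1}{94733} - 231 = - \frac{21883322}{94733} \approx -231.0$)
$f - \sqrt{G - 53674} = -13239 - \sqrt{- \frac{21883322}{94733} - 53674} = -13239 - \sqrt{- \frac{5106582364}{94733}} = -13239 - \frac{2 i \sqrt{120940466772203}}{94733}$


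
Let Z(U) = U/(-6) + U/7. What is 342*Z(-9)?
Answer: 513/7 ≈ 73.286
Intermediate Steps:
Z(U) = -U/42 (Z(U) = U*(-⅙) + U*(⅐) = -U/6 + U/7 = -U/42)
342*Z(-9) = 342*(-1/42*(-9)) = 342*(3/14) = 513/7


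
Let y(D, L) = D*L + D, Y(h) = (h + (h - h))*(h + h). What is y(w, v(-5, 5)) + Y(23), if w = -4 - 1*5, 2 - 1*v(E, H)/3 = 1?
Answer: 1022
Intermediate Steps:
v(E, H) = 3 (v(E, H) = 6 - 3*1 = 6 - 3 = 3)
Y(h) = 2*h² (Y(h) = (h + 0)*(2*h) = h*(2*h) = 2*h²)
w = -9 (w = -4 - 5 = -9)
y(D, L) = D + D*L
y(w, v(-5, 5)) + Y(23) = -9*(1 + 3) + 2*23² = -9*4 + 2*529 = -36 + 1058 = 1022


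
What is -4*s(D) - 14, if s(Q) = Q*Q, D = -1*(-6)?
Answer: -158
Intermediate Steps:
D = 6
s(Q) = Q**2
-4*s(D) - 14 = -4*6**2 - 14 = -4*36 - 14 = -144 - 14 = -158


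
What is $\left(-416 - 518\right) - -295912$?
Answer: $294978$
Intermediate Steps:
$\left(-416 - 518\right) - -295912 = -934 + 295912 = 294978$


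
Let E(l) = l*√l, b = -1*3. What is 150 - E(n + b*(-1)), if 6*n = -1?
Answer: 150 - 17*√102/36 ≈ 145.23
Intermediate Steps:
n = -⅙ (n = (⅙)*(-1) = -⅙ ≈ -0.16667)
b = -3
E(l) = l^(3/2)
150 - E(n + b*(-1)) = 150 - (-⅙ - 3*(-1))^(3/2) = 150 - (-⅙ + 3)^(3/2) = 150 - (17/6)^(3/2) = 150 - 17*√102/36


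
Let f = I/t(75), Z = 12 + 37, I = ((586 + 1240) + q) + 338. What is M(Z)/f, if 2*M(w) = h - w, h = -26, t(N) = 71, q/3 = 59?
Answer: -5325/4682 ≈ -1.1373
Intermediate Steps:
q = 177 (q = 3*59 = 177)
I = 2341 (I = ((586 + 1240) + 177) + 338 = (1826 + 177) + 338 = 2003 + 338 = 2341)
Z = 49
f = 2341/71 ≈ 32.972
M(w) = -13 - w/2 (M(w) = (-26 - w)/2 = -13 - w/2)
M(Z)/f = (-13 - ½*49)/(2341/71) = (-13 - 49/2)*(71/2341) = -75/2*71/2341 = -5325/4682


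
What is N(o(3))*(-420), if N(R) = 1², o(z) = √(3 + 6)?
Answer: -420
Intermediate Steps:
o(z) = 3 (o(z) = √9 = 3)
N(R) = 1
N(o(3))*(-420) = 1*(-420) = -420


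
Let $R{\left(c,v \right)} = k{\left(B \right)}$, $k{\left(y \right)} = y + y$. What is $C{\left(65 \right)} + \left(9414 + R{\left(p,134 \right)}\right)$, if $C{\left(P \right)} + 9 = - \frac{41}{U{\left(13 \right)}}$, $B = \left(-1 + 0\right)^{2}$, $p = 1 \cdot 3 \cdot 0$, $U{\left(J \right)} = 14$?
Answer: $\frac{131657}{14} \approx 9404.1$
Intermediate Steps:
$p = 0$ ($p = 3 \cdot 0 = 0$)
$B = 1$ ($B = \left(-1\right)^{2} = 1$)
$k{\left(y \right)} = 2 y$
$R{\left(c,v \right)} = 2$ ($R{\left(c,v \right)} = 2 \cdot 1 = 2$)
$C{\left(P \right)} = - \frac{167}{14}$ ($C{\left(P \right)} = -9 - \frac{41}{14} = - \frac{167}{14}$)
$C{\left(65 \right)} + \left(9414 + R{\left(p,134 \right)}\right) = - \frac{167}{14} + \left(9414 + 2\right) = - \frac{167}{14} + 9416 = \frac{131657}{14}$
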